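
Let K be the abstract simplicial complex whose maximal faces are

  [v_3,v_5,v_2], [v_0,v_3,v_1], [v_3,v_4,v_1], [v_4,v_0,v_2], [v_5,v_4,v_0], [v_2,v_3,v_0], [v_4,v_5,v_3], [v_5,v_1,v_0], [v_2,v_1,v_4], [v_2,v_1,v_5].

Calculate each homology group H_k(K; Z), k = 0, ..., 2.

H_0 ≅ Z,  H_1 ≅ Z/2Z,  H_2 = 0.

We work with the vertex ordering v_0 < v_1 < v_2 < v_3 < v_4 < v_5. The simplices of K, each written with vertices in increasing order, are:

  0-simplices (6): [v_0], [v_1], [v_2], [v_3], [v_4], [v_5]
  1-simplices (15): (15 of them)
  2-simplices (10): [v_0,v_1,v_3], [v_0,v_1,v_5], [v_0,v_2,v_3], [v_0,v_2,v_4], [v_0,v_4,v_5], [v_1,v_2,v_4], [v_1,v_2,v_5], [v_1,v_3,v_4], [v_2,v_3,v_5], [v_3,v_4,v_5]

so the chain groups are C_0 ≅ Z^6, C_1 ≅ Z^15, C_2 ≅ Z^10.

Boundary ∂_1: C_1 → C_0 sends each edge [p,q] (with p < q) to q − p. For instance
  ∂[v_4,v_5] = [v_5] − [v_4].
The 6×15 boundary matrix has rank 5 and Smith normal form diag(1,1,1,1,1).

Boundary ∂_2: C_2 → C_1 acts by ∂[p,q,r] = [q,r] − [p,r] + [p,q]. For instance
  ∂[v_1,v_2,v_4] = [v_2,v_4] − [v_1,v_4] + [v_1,v_2],
  ∂[v_0,v_2,v_4] = [v_2,v_4] − [v_0,v_4] + [v_0,v_2].
This gives a 15×10 integer matrix of rank 10; reducing to Smith normal form yields diagonal entries (1,1,1,1,1,1,1,1,1,2).

Computing H_k = (kernel of ∂_k) / (image of ∂_{k+1}):

  H_0: rank C_0 − rank ∂_1 = 6 − 5 = 1, and the invariant factors of ∂_1 are all 1, so H_0 = Z.
  H_1: rank ker ∂_1 − rank ∂_2 = (15 − 5) − 10 = 0, and ∂_2 has invariant factor 2 > 1, so H_1 = Z/2Z.
  H_2: rank ker ∂_2 − rank ∂_3 = (10 − 10) − 0 = 0, and there is no ∂_3, so H_2 = 0.

As a check, the Euler characteristic is 6 − 15 + 10 = 1, which agrees with 1 − 0 + 0 = 1.
(K is a triangulation of the real projective plane RP^2.)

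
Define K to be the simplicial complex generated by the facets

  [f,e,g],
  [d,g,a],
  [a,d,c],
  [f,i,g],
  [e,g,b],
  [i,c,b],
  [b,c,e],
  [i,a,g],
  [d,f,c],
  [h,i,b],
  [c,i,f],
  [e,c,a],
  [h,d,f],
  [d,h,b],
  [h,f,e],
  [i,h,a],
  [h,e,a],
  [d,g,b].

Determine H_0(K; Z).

Order the vertices as a < b < c < d < e < f < g < h < i. Listing each simplex with vertices in this order, K has dimension 2 with simplices:

  0-simplices (9): a, b, c, d, e, f, g, h, i
  1-simplices (27): ac, ad, ae, ag, ah, ai, bc, bd, be, bg, bh, bi, cd, ce, cf, ci, df, dg, dh, ef, eg, eh, fg, fh, fi, gi, hi
  2-simplices (18): acd, ace, adg, aeh, agi, ahi, bce, bci, bdg, bdh, beg, bhi, cdf, cfi, dfh, efg, efh, fgi

Hence C_0 ≅ Z^9, C_1 ≅ Z^27, C_2 ≅ Z^18.

Boundary ∂_1: C_1 → C_0 maps an edge to its endpoints' difference, ∂[p,q] = q − p. For instance
  ∂bg = g − b.
The resulting 9×27 matrix has rank 8, and its Smith normal form has invariant factors (1,1,1,1,1,1,1,1).

The boundary map ∂_2: C_2 → C_1 maps a triangle to the signed sum of its edges. For instance
  ∂efg = fg − eg + ef,
  ∂ace = ce − ae + ac.
The 27×18 boundary matrix has rank 17 and Smith normal form diag(1,1,1,1,1,1,1,1,1,1,1,1,1,1,1,1,1).

From H_k ≅ ker(∂_k) / im(∂_{k+1}) we obtain:

  H_0: rank C_0 − rank ∂_1 = 9 − 8 = 1, and the invariant factors of ∂_1 are all 1, so H_0 = Z.

H_0 ≅ Z.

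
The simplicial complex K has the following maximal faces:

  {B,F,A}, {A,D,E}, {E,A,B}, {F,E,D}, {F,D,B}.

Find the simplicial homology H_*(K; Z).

We work with the vertex ordering A < B < D < E < F. The simplices of K, each written with vertices in increasing order, are:

  0-simplices (5): A, B, D, E, F
  1-simplices (10): AB, AD, AE, AF, BD, BE, BF, DE, DF, EF
  2-simplices (5): ABE, ABF, ADE, BDF, DEF

giving chain groups C_0 ≅ Z^5, C_1 ≅ Z^10, C_2 ≅ Z^5.

Boundary ∂_1: C_1 → C_0 sends each edge [p,q] (with p < q) to q − p. For instance
  ∂BE = E − B.
The 5×10 boundary matrix has rank 4 and Smith normal form diag(1,1,1,1).

∂_2: C_2 → C_1 sends each 2-simplex [p,q,r] to [q,r] − [p,r] + [p,q]. For instance
  ∂ABE = BE − AE + AB,
  ∂DEF = EF − DF + DE.
The resulting 10×5 matrix has rank 5, and its Smith normal form has invariant factors (1,1,1,1,1).

From H_k ≅ ker(∂_k) / im(∂_{k+1}) we obtain:

  H_0: rank C_0 − rank ∂_1 = 5 − 4 = 1, and the invariant factors of ∂_1 are all 1, so H_0 ≅ Z.
  H_1: rank ker ∂_1 − rank ∂_2 = (10 − 4) − 5 = 1, and the invariant factors of ∂_2 are all 1, so H_1 ≅ Z.
  H_2: rank ker ∂_2 − rank ∂_3 = (5 − 5) − 0 = 0, and there is no ∂_3, so H_2 ≅ 0.

(K is a triangulation of the Möbius band.)

H_0 ≅ Z,  H_1 ≅ Z,  H_2 = 0.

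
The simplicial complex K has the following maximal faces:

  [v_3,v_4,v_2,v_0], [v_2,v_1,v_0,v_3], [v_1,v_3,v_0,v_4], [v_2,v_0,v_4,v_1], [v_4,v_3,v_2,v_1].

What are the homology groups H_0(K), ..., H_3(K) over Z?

H_0 = Z,  H_1 = 0,  H_2 = 0,  H_3 = Z.

Order the vertices as v_0 < v_1 < v_2 < v_3 < v_4. Listing each simplex with vertices in this order, K has dimension 3 with simplices:

  0-simplices (5): [v_0], [v_1], [v_2], [v_3], [v_4]
  1-simplices (10): [v_0,v_1], [v_0,v_2], [v_0,v_3], [v_0,v_4], [v_1,v_2], [v_1,v_3], [v_1,v_4], [v_2,v_3], [v_2,v_4], [v_3,v_4]
  2-simplices (10): [v_0,v_1,v_2], [v_0,v_1,v_3], [v_0,v_1,v_4], [v_0,v_2,v_3], [v_0,v_2,v_4], [v_0,v_3,v_4], [v_1,v_2,v_3], [v_1,v_2,v_4], [v_1,v_3,v_4], [v_2,v_3,v_4]
  3-simplices (5): [v_0,v_1,v_2,v_3], [v_0,v_1,v_2,v_4], [v_0,v_1,v_3,v_4], [v_0,v_2,v_3,v_4], [v_1,v_2,v_3,v_4]

Hence C_0 ≅ Z^5, C_1 ≅ Z^10, C_2 ≅ Z^10, C_3 ≅ Z^5.

The boundary map ∂_1: C_1 → C_0 sends each edge [p,q] (with p < q) to q − p. For instance
  ∂[v_0,v_3] = [v_3] − [v_0].
The 5×10 boundary matrix has rank 4 and Smith normal form diag(1,1,1,1).

The boundary map ∂_2: C_2 → C_1 sends each 2-simplex [p,q,r] to [q,r] − [p,r] + [p,q]. For instance
  ∂[v_1,v_2,v_4] = [v_2,v_4] − [v_1,v_4] + [v_1,v_2],
  ∂[v_2,v_3,v_4] = [v_3,v_4] − [v_2,v_4] + [v_2,v_3].
The 10×10 boundary matrix has rank 6 and Smith normal form diag(1,1,1,1,1,1).

∂_3: C_3 → C_2 sends each 3-simplex σ to the alternating sum Σ_i (−1)^i (σ with its i-th vertex removed). For instance
  ∂[v_0,v_1,v_2,v_3] = [v_1,v_2,v_3] − [v_0,v_2,v_3] + [v_0,v_1,v_3] − [v_0,v_1,v_2],
  ∂[v_0,v_2,v_3,v_4] = [v_2,v_3,v_4] − [v_0,v_3,v_4] + [v_0,v_2,v_4] − [v_0,v_2,v_3].
The 10×5 boundary matrix has rank 4 and Smith normal form diag(1,1,1,1).

Reading off H_k = ker ∂_k / im ∂_{k+1}:

  H_0: rank C_0 − rank ∂_1 = 5 − 4 = 1, and the invariant factors of ∂_1 are all 1, so H_0 ≅ Z.
  H_1: rank ker ∂_1 − rank ∂_2 = (10 − 4) − 6 = 0, and the invariant factors of ∂_2 are all 1, so H_1 ≅ 0.
  H_2: rank ker ∂_2 − rank ∂_3 = (10 − 6) − 4 = 0, and the invariant factors of ∂_3 are all 1, so H_2 ≅ 0.
  H_3: rank ker ∂_3 − rank ∂_4 = (5 − 4) − 0 = 1, and there is no ∂_4, so H_3 ≅ Z.

(K is a triangulation of the 3-sphere S^3.)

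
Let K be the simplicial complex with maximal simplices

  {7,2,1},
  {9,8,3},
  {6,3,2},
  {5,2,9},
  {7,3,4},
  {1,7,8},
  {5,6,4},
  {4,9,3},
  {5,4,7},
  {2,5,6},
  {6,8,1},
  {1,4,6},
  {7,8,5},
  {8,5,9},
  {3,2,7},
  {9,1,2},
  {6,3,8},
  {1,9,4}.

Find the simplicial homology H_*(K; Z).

H_0 ≅ Z,  H_1 ≅ Z^2,  H_2 ≅ Z.

Take the total order 1 < 2 < 3 < 4 < 5 < 6 < 7 < 8 < 9 on the vertex set. Then K (dimension 2) consists of the simplices:

  0-simplices (9): [1], [2], [3], [4], [5], [6], [7], [8], [9]
  1-simplices (27): (27 of them)
  2-simplices (18): [1,2,7], [1,2,9], [1,4,6], [1,4,9], [1,6,8], [1,7,8], [2,3,6], [2,3,7], [2,5,6], [2,5,9], [3,4,7], [3,4,9], [3,6,8], [3,8,9], [4,5,6], [4,5,7], [5,7,8], [5,8,9]

Hence C_0 ≅ Z^9, C_1 ≅ Z^27, C_2 ≅ Z^18.

Boundary ∂_1: C_1 → C_0 sends each edge [p,q] (with p < q) to q − p. For instance
  ∂[2,6] = [6] − [2].
The resulting 9×27 matrix has rank 8, and its Smith normal form has invariant factors (1,1,1,1,1,1,1,1).

∂_2: C_2 → C_1 sends each 2-simplex [p,q,r] to [q,r] − [p,r] + [p,q]. For instance
  ∂[2,5,6] = [5,6] − [2,6] + [2,5],
  ∂[1,2,7] = [2,7] − [1,7] + [1,2].
As a 27×18 matrix over Z this has rank 17, with invariant factors (1,1,1,1,1,1,1,1,1,1,1,1,1,1,1,1,1).

Now H_k = ker ∂_k / im ∂_{k+1}, so:

  H_0: rank C_0 − rank ∂_1 = 9 − 8 = 1, and the invariant factors of ∂_1 are all 1, so H_0 ≅ Z.
  H_1: rank ker ∂_1 − rank ∂_2 = (27 − 8) − 17 = 2, and the invariant factors of ∂_2 are all 1, so H_1 ≅ Z^2.
  H_2: rank ker ∂_2 − rank ∂_3 = (18 − 17) − 0 = 1, and there is no ∂_3, so H_2 ≅ Z.

As a check, the Euler characteristic is 9 − 27 + 18 = 0, which agrees with 1 − 2 + 1 = 0.
(K is a triangulation of the torus T^2.)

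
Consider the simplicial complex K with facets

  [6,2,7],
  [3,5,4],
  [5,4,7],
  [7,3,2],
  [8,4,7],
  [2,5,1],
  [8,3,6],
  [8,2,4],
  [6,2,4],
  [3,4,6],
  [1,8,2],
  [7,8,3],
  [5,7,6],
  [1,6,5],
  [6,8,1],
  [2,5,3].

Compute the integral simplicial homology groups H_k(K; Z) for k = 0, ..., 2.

H_0 ≅ Z,  H_1 ≅ Z^2,  H_2 ≅ Z.

We work with the vertex ordering 1 < 2 < 3 < 4 < 5 < 6 < 7 < 8. The simplices of K, each written with vertices in increasing order, are:

  0-simplices (8): [1], [2], [3], [4], [5], [6], [7], [8]
  1-simplices (24): (24 of them)
  2-simplices (16): [1,2,5], [1,2,8], [1,5,6], [1,6,8], [2,3,5], [2,3,7], [2,4,6], [2,4,8], [2,6,7], [3,4,5], [3,4,6], [3,6,8], [3,7,8], [4,5,7], [4,7,8], [5,6,7]

so the chain groups are C_0 ≅ Z^8, C_1 ≅ Z^24, C_2 ≅ Z^16.

∂_1: C_1 → C_0 sends each edge [p,q] (with p < q) to q − p. For instance
  ∂[3,8] = [8] − [3].
The resulting 8×24 matrix has rank 7, and its Smith normal form has invariant factors (1,1,1,1,1,1,1).

∂_2: C_2 → C_1 acts by ∂[p,q,r] = [q,r] − [p,r] + [p,q]. For instance
  ∂[1,2,8] = [2,8] − [1,8] + [1,2],
  ∂[2,6,7] = [6,7] − [2,7] + [2,6].
As a 24×16 matrix over Z this has rank 15, with invariant factors (1,1,1,1,1,1,1,1,1,1,1,1,1,1,1).

Now H_k = ker ∂_k / im ∂_{k+1}, so:

  H_0: rank C_0 − rank ∂_1 = 8 − 7 = 1, and the invariant factors of ∂_1 are all 1, so H_0 ≅ Z.
  H_1: rank ker ∂_1 − rank ∂_2 = (24 − 7) − 15 = 2, and the invariant factors of ∂_2 are all 1, so H_1 ≅ Z^2.
  H_2: rank ker ∂_2 − rank ∂_3 = (16 − 15) − 0 = 1, and there is no ∂_3, so H_2 ≅ Z.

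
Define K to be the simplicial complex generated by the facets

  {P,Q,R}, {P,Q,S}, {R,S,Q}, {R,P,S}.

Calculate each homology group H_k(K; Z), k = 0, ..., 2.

H_0 = Z,  H_1 = 0,  H_2 = Z.

K has 4 vertices, 6 edges, 4 triangles.
rank ∂_0 = 0, rank ∂_1 = 3 ⇒ b_0 = 4 − 0 − 3 = 1; all invariant factors of ∂_1 are 1 so no torsion. So H_0 = Z.
rank ∂_1 = 3, rank ∂_2 = 3 ⇒ b_1 = 6 − 3 − 3 = 0; all invariant factors of ∂_2 are 1 so no torsion. So H_1 = 0.
rank ∂_2 = 3, rank ∂_3 = 0 ⇒ b_2 = 4 − 3 − 0 = 1. So H_2 = Z.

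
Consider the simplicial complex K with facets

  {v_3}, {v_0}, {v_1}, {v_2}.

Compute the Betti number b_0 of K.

Order the vertices as v_0 < v_1 < v_2 < v_3. Listing each simplex with vertices in this order, K has dimension 0 with simplices:

  0-simplices (4): [v_0], [v_1], [v_2], [v_3]

Hence C_0 ≅ Z^4.

From H_k ≅ ker(∂_k) / im(∂_{k+1}) we obtain:

  H_0: rank C_0 − rank ∂_1 = 4 − 0 = 4, and there is no ∂_1, so H_0 = Z^4.

(K is a triangulation of a set of 4 points.)

Hence the Betti numbers are b_0 = 4.

b_0 = 4.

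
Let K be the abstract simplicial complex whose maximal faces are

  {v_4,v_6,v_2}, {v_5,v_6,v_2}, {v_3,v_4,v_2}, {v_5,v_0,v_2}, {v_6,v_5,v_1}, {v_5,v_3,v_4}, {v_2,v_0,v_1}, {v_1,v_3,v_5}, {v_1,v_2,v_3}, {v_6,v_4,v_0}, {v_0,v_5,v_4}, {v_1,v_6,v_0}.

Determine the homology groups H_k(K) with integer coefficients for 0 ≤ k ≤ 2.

Fix the vertex order v_0 < v_1 < v_2 < v_3 < v_4 < v_5 < v_6 and write every simplex with vertices in increasing order. Then dim K = 2 and the simplices of K are:

  0-simplices (7): [v_0], [v_1], [v_2], [v_3], [v_4], [v_5], [v_6]
  1-simplices (18): (18 of them)
  2-simplices (12): (12 of them)

giving chain groups C_0 ≅ Z^7, C_1 ≅ Z^18, C_2 ≅ Z^12.

The boundary map ∂_1: C_1 → C_0 is given by ∂[p,q] = [q] − [p].
This gives a 7×18 integer matrix of rank 6; reducing to Smith normal form yields diagonal entries (1,1,1,1,1,1).

Boundary ∂_2: C_2 → C_1 sends each 2-simplex [p,q,r] to [q,r] − [p,r] + [p,q]. For instance
  ∂[v_0,v_1,v_2] = [v_1,v_2] − [v_0,v_2] + [v_0,v_1],
  ∂[v_2,v_4,v_6] = [v_4,v_6] − [v_2,v_6] + [v_2,v_4].
This gives a 18×12 integer matrix of rank 12; reducing to Smith normal form yields diagonal entries (1,1,1,1,1,1,1,1,1,1,1,2).

From H_k ≅ ker(∂_k) / im(∂_{k+1}) we obtain:

  H_0: rank C_0 − rank ∂_1 = 7 − 6 = 1, and the invariant factors of ∂_1 are all 1, so H_0 ≅ Z.
  H_1: rank ker ∂_1 − rank ∂_2 = (18 − 6) − 12 = 0, and ∂_2 has invariant factor 2 > 1, so H_1 ≅ Z/2.
  H_2: rank ker ∂_2 − rank ∂_3 = (12 − 12) − 0 = 0, and there is no ∂_3, so H_2 ≅ 0.

(K is a triangulation of the real projective plane RP^2.)

H_0 = Z,  H_1 = Z/2,  H_2 = 0.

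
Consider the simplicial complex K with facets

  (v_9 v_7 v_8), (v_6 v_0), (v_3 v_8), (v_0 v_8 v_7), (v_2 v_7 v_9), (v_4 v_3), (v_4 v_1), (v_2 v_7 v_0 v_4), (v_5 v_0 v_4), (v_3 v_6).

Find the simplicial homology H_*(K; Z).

K has 10 vertices, 18 edges, 8 triangles, 1 3-simplex.
rank ∂_0 = 0, rank ∂_1 = 9 ⇒ b_0 = 10 − 0 − 9 = 1; all invariant factors of ∂_1 are 1 so no torsion. So H_0 = Z.
rank ∂_1 = 9, rank ∂_2 = 7 ⇒ b_1 = 18 − 9 − 7 = 2; all invariant factors of ∂_2 are 1 so no torsion. So H_1 = Z^2.
rank ∂_2 = 7, rank ∂_3 = 1 ⇒ b_2 = 8 − 7 − 1 = 0; all invariant factors of ∂_3 are 1 so no torsion. So H_2 = 0.
rank ∂_3 = 1, rank ∂_4 = 0 ⇒ b_3 = 1 − 1 − 0 = 0. So H_3 = 0.

H_0 = Z,  H_1 = Z^2,  H_2 = 0,  H_3 = 0.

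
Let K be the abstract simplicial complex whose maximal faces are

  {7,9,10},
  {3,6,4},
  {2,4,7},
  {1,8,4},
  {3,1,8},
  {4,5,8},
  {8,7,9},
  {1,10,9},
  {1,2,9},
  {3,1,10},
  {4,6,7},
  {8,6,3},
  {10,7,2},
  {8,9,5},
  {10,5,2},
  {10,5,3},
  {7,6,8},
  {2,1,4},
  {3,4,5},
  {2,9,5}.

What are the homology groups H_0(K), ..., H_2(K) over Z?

K has 10 vertices, 30 edges, 20 triangles.
rank ∂_0 = 0, rank ∂_1 = 9 ⇒ b_0 = 10 − 0 − 9 = 1; all invariant factors of ∂_1 are 1 so no torsion. So H_0 ≅ Z.
rank ∂_1 = 9, rank ∂_2 = 20 ⇒ b_1 = 30 − 9 − 20 = 1; ∂_2 has invariant factor(s) [2] giving torsion. So H_1 ≅ Z ⊕ Z/2Z.
rank ∂_2 = 20, rank ∂_3 = 0 ⇒ b_2 = 20 − 20 − 0 = 0. So H_2 ≅ 0.

H_0 ≅ Z,  H_1 ≅ Z ⊕ Z/2Z,  H_2 = 0.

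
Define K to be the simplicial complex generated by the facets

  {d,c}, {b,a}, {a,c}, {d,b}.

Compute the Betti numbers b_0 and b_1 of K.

Fix the vertex order a < b < c < d and write every simplex with vertices in increasing order. Then dim K = 1 and the simplices of K are:

  0-simplices (4): a, b, c, d
  1-simplices (4): ab, ac, bd, cd

so the chain groups are C_0 ≅ Z^4, C_1 ≅ Z^4.

Boundary ∂_1: C_1 → C_0 is given by ∂[p,q] = [q] − [p]. For instance
  ∂cd = d − c.
The resulting 4×4 matrix has rank 3, and its Smith normal form has invariant factors (1,1,1).

Now H_k = ker ∂_k / im ∂_{k+1}, so:

  H_0: rank C_0 − rank ∂_1 = 4 − 3 = 1, and the invariant factors of ∂_1 are all 1, so H_0 ≅ Z.
  H_1: rank ker ∂_1 − rank ∂_2 = (4 − 3) − 0 = 1, and there is no ∂_2, so H_1 ≅ Z.

As a check, the Euler characteristic is 4 − 4 = 0, which agrees with 1 − 1 = 0.

Hence the Betti numbers are b_0 = 1, b_1 = 1.

b_0 = 1, b_1 = 1.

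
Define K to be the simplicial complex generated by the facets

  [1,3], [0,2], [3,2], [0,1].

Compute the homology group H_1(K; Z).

H_1 = Z.

We work with the vertex ordering 0 < 1 < 2 < 3. The simplices of K, each written with vertices in increasing order, are:

  0-simplices (4): [0], [1], [2], [3]
  1-simplices (4): [0,1], [0,2], [1,3], [2,3]

so the chain groups are C_0 ≅ Z^4, C_1 ≅ Z^4.

The boundary map ∂_1: C_1 → C_0 is given by ∂[p,q] = [q] − [p].
The 4×4 boundary matrix has rank 3 and Smith normal form diag(1,1,1).

Now H_k = ker ∂_k / im ∂_{k+1}, so:

  H_1: rank ker ∂_1 − rank ∂_2 = (4 − 3) − 0 = 1, and there is no ∂_2, so H_1 ≅ Z.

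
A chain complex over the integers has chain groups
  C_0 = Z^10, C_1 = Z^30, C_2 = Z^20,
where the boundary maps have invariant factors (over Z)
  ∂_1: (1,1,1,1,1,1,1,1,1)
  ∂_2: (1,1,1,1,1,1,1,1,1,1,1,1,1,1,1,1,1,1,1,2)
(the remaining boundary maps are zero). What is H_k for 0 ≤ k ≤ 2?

H_0: b_0 = 10 − 0 − 9 = 1; torsion from ∂_1 factors > 1: none. So H_0 ≅ Z.
H_1: b_1 = 30 − 9 − 20 = 1; torsion from ∂_2 factors > 1: [2]. So H_1 ≅ Z ⊕ Z/2.
H_2: b_2 = 20 − 20 − 0 = 0; torsion from ∂_3 factors > 1: none. So H_2 ≅ 0.

H_0 ≅ Z,  H_1 ≅ Z ⊕ Z/2,  H_2 = 0.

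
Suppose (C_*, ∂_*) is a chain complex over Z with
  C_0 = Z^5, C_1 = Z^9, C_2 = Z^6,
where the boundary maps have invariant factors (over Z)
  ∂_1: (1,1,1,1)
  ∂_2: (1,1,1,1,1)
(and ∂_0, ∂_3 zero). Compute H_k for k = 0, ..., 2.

H_0 = Z,  H_1 = 0,  H_2 = Z.

H_0: b_0 = 5 − 0 − 4 = 1; torsion from ∂_1 factors > 1: none. So H_0 = Z.
H_1: b_1 = 9 − 4 − 5 = 0; torsion from ∂_2 factors > 1: none. So H_1 = 0.
H_2: b_2 = 6 − 5 − 0 = 1; torsion from ∂_3 factors > 1: none. So H_2 = Z.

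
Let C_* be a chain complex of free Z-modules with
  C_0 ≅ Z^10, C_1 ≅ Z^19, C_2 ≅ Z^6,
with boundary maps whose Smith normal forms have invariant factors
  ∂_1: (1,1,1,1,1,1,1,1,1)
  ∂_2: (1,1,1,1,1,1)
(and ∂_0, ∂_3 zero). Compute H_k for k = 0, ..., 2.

H_0: b_0 = 10 − 0 − 9 = 1; torsion from ∂_1 factors > 1: none. So H_0 ≅ Z.
H_1: b_1 = 19 − 9 − 6 = 4; torsion from ∂_2 factors > 1: none. So H_1 ≅ Z^4.
H_2: b_2 = 6 − 6 − 0 = 0; torsion from ∂_3 factors > 1: none. So H_2 ≅ 0.

H_0 ≅ Z,  H_1 ≅ Z^4,  H_2 = 0.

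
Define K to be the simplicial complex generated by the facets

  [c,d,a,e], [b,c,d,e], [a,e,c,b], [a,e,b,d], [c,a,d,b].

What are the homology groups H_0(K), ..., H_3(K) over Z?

H_0 ≅ Z,  H_1 = 0,  H_2 = 0,  H_3 ≅ Z.

K has 5 vertices, 10 edges, 10 triangles, 5 3-simplices.
rank ∂_0 = 0, rank ∂_1 = 4 ⇒ b_0 = 5 − 0 − 4 = 1; all invariant factors of ∂_1 are 1 so no torsion. So H_0 ≅ Z.
rank ∂_1 = 4, rank ∂_2 = 6 ⇒ b_1 = 10 − 4 − 6 = 0; all invariant factors of ∂_2 are 1 so no torsion. So H_1 ≅ 0.
rank ∂_2 = 6, rank ∂_3 = 4 ⇒ b_2 = 10 − 6 − 4 = 0; all invariant factors of ∂_3 are 1 so no torsion. So H_2 ≅ 0.
rank ∂_3 = 4, rank ∂_4 = 0 ⇒ b_3 = 5 − 4 − 0 = 1. So H_3 ≅ Z.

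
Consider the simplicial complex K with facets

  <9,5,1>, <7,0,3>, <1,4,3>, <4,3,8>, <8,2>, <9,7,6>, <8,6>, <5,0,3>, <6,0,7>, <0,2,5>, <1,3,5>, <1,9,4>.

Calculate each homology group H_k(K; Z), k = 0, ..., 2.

H_0 ≅ Z,  H_1 ≅ Z^3,  H_2 = 0.

Order the vertices as 0 < 1 < 2 < 3 < 4 < 5 < 6 < 7 < 8 < 9. Listing each simplex with vertices in this order, K has dimension 2 with simplices:

  0-simplices (10): [0], [1], [2], [3], [4], [5], [6], [7], [8], [9]
  1-simplices (22): [0,2], [0,3], [0,5], [0,6], [0,7], [1,3], [1,4], [1,5], [1,9], [2,5], [2,8], [3,4], [3,5], [3,7], [3,8], [4,8], [4,9], [5,9], [6,7], [6,8], [6,9], [7,9]
  2-simplices (10): [0,2,5], [0,3,5], [0,3,7], [0,6,7], [1,3,4], [1,3,5], [1,4,9], [1,5,9], [3,4,8], [6,7,9]

so the chain groups are C_0 ≅ Z^10, C_1 ≅ Z^22, C_2 ≅ Z^10.

Boundary ∂_1: C_1 → C_0 sends each edge [p,q] (with p < q) to q − p. For instance
  ∂[4,9] = [9] − [4].
As a 10×22 matrix over Z this has rank 9, with invariant factors (1,1,1,1,1,1,1,1,1).

∂_2: C_2 → C_1 sends each 2-simplex [p,q,r] to [q,r] − [p,r] + [p,q]. For instance
  ∂[0,3,5] = [3,5] − [0,5] + [0,3],
  ∂[1,3,5] = [3,5] − [1,5] + [1,3].
As a 22×10 matrix over Z this has rank 10, with invariant factors (1,1,1,1,1,1,1,1,1,1).

Now H_k = ker ∂_k / im ∂_{k+1}, so:

  H_0: rank C_0 − rank ∂_1 = 10 − 9 = 1, and the invariant factors of ∂_1 are all 1, so H_0 = Z.
  H_1: rank ker ∂_1 − rank ∂_2 = (22 − 9) − 10 = 3, and the invariant factors of ∂_2 are all 1, so H_1 = Z^3.
  H_2: rank ker ∂_2 − rank ∂_3 = (10 − 10) − 0 = 0, and there is no ∂_3, so H_2 = 0.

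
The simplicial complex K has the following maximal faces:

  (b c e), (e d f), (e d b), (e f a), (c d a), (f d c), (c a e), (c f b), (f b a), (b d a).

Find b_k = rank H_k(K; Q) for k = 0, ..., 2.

Take the total order a < b < c < d < e < f on the vertex set. Then K (dimension 2) consists of the simplices:

  0-simplices (6): a, b, c, d, e, f
  1-simplices (15): ab, ac, ad, ae, af, bc, bd, be, bf, cd, ce, cf, de, df, ef
  2-simplices (10): abd, abf, acd, ace, aef, bce, bcf, bde, cdf, def

Hence C_0 ≅ Z^6, C_1 ≅ Z^15, C_2 ≅ Z^10.

∂_1: C_1 → C_0 sends each edge [p,q] (with p < q) to q − p.
The resulting 6×15 matrix has rank 5, and its Smith normal form has invariant factors (1,1,1,1,1).

The boundary map ∂_2: C_2 → C_1 acts by ∂[p,q,r] = [q,r] − [p,r] + [p,q]. For instance
  ∂ace = ce − ae + ac,
  ∂def = ef − df + de.
The 15×10 boundary matrix has rank 10 and Smith normal form diag(1,1,1,1,1,1,1,1,1,2).

Reading off H_k = ker ∂_k / im ∂_{k+1}:

  H_0: rank C_0 − rank ∂_1 = 6 − 5 = 1, and the invariant factors of ∂_1 are all 1, so H_0 ≅ Z.
  H_1: rank ker ∂_1 − rank ∂_2 = (15 − 5) − 10 = 0, and ∂_2 has invariant factor 2 > 1, so H_1 ≅ Z/2Z.
  H_2: rank ker ∂_2 − rank ∂_3 = (10 − 10) − 0 = 0, and there is no ∂_3, so H_2 ≅ 0.

As a check, the Euler characteristic is 6 − 15 + 10 = 1, which agrees with 1 − 0 + 0 = 1.
(K is a triangulation of the real projective plane RP^2.)

Hence the Betti numbers are b_0 = 1, b_1 = 0, b_2 = 0.

b_0 = 1, b_1 = 0, b_2 = 0.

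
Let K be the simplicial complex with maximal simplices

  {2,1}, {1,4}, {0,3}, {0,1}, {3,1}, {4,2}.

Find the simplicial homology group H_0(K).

Take the total order 0 < 1 < 2 < 3 < 4 on the vertex set. Then K (dimension 1) consists of the simplices:

  0-simplices (5): [0], [1], [2], [3], [4]
  1-simplices (6): [0,1], [0,3], [1,2], [1,3], [1,4], [2,4]

giving chain groups C_0 ≅ Z^5, C_1 ≅ Z^6.

The boundary map ∂_1: C_1 → C_0 is given by ∂[p,q] = [q] − [p].
This gives a 5×6 integer matrix of rank 4; reducing to Smith normal form yields diagonal entries (1,1,1,1).

Reading off H_k = ker ∂_k / im ∂_{k+1}:

  H_0: rank C_0 − rank ∂_1 = 5 − 4 = 1, and the invariant factors of ∂_1 are all 1, so H_0 ≅ Z.

H_0 = Z.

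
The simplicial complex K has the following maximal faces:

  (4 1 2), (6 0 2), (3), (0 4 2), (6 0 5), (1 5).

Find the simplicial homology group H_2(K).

Order the vertices as 0 < 1 < 2 < 3 < 4 < 5 < 6. Listing each simplex with vertices in this order, K has dimension 2 with simplices:

  0-simplices (7): [0], [1], [2], [3], [4], [5], [6]
  1-simplices (10): [0,2], [0,4], [0,5], [0,6], [1,2], [1,4], [1,5], [2,4], [2,6], [5,6]
  2-simplices (4): [0,2,4], [0,2,6], [0,5,6], [1,2,4]

giving chain groups C_0 ≅ Z^7, C_1 ≅ Z^10, C_2 ≅ Z^4.

Boundary ∂_1: C_1 → C_0 sends each edge [p,q] (with p < q) to q − p. For instance
  ∂[0,2] = [2] − [0].
The 7×10 boundary matrix has rank 5 and Smith normal form diag(1,1,1,1,1).

Boundary ∂_2: C_2 → C_1 sends each 2-simplex [p,q,r] to [q,r] − [p,r] + [p,q]. For instance
  ∂[0,5,6] = [5,6] − [0,6] + [0,5],
  ∂[0,2,6] = [2,6] − [0,6] + [0,2].
As a 10×4 matrix over Z this has rank 4, with invariant factors (1,1,1,1).

Now H_k = ker ∂_k / im ∂_{k+1}, so:

  H_2: rank ker ∂_2 − rank ∂_3 = (4 − 4) − 0 = 0, and there is no ∂_3, so H_2 = 0.

H_2 = 0.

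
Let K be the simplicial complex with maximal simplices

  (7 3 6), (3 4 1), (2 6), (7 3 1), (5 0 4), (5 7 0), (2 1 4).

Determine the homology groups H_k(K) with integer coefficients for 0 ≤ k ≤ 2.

Order the vertices as 0 < 1 < 2 < 3 < 4 < 5 < 6 < 7. Listing each simplex with vertices in this order, K has dimension 2 with simplices:

  0-simplices (8): [0], [1], [2], [3], [4], [5], [6], [7]
  1-simplices (15): [0,4], [0,5], [0,7], [1,2], [1,3], [1,4], [1,7], [2,4], [2,6], [3,4], [3,6], [3,7], [4,5], [5,7], [6,7]
  2-simplices (6): [0,4,5], [0,5,7], [1,2,4], [1,3,4], [1,3,7], [3,6,7]

Hence C_0 ≅ Z^8, C_1 ≅ Z^15, C_2 ≅ Z^6.

∂_1: C_1 → C_0 maps an edge to its endpoints' difference, ∂[p,q] = q − p.
The 8×15 boundary matrix has rank 7 and Smith normal form diag(1,1,1,1,1,1,1).

∂_2: C_2 → C_1 sends each 2-simplex [p,q,r] to [q,r] − [p,r] + [p,q]. For instance
  ∂[0,5,7] = [5,7] − [0,7] + [0,5],
  ∂[1,3,4] = [3,4] − [1,4] + [1,3].
As a 15×6 matrix over Z this has rank 6, with invariant factors (1,1,1,1,1,1).

Reading off H_k = ker ∂_k / im ∂_{k+1}:

  H_0: rank C_0 − rank ∂_1 = 8 − 7 = 1, and the invariant factors of ∂_1 are all 1, so H_0 ≅ Z.
  H_1: rank ker ∂_1 − rank ∂_2 = (15 − 7) − 6 = 2, and the invariant factors of ∂_2 are all 1, so H_1 ≅ Z^2.
  H_2: rank ker ∂_2 − rank ∂_3 = (6 − 6) − 0 = 0, and there is no ∂_3, so H_2 ≅ 0.

As a check, the Euler characteristic is 8 − 15 + 6 = -1, which agrees with 1 − 2 + 0 = -1.

H_0 ≅ Z,  H_1 ≅ Z^2,  H_2 = 0.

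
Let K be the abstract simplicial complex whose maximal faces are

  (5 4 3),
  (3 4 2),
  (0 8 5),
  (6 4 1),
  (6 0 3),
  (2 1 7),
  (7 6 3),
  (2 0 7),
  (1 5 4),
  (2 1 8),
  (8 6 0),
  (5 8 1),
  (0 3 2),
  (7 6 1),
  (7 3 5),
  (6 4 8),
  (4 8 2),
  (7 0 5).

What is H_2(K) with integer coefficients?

Order the vertices as 0 < 1 < 2 < 3 < 4 < 5 < 6 < 7 < 8. Listing each simplex with vertices in this order, K has dimension 2 with simplices:

  0-simplices (9): [0], [1], [2], [3], [4], [5], [6], [7], [8]
  1-simplices (27): (27 of them)
  2-simplices (18): [0,2,3], [0,2,7], [0,3,6], [0,5,7], [0,5,8], [0,6,8], [1,2,7], [1,2,8], [1,4,5], [1,4,6], [1,5,8], [1,6,7], [2,3,4], [2,4,8], [3,4,5], [3,5,7], [3,6,7], [4,6,8]

giving chain groups C_0 ≅ Z^9, C_1 ≅ Z^27, C_2 ≅ Z^18.

Boundary ∂_1: C_1 → C_0 sends each edge [p,q] (with p < q) to q − p.
The 9×27 boundary matrix has rank 8 and Smith normal form diag(1,1,1,1,1,1,1,1).

Boundary ∂_2: C_2 → C_1 acts by ∂[p,q,r] = [q,r] − [p,r] + [p,q]. For instance
  ∂[1,2,7] = [2,7] − [1,7] + [1,2],
  ∂[0,5,7] = [5,7] − [0,7] + [0,5].
As a 27×18 matrix over Z this has rank 18, with invariant factors (1,1,1,1,1,1,1,1,1,1,1,1,1,1,1,1,1,2).

Computing H_k = (kernel of ∂_k) / (image of ∂_{k+1}):

  H_2: rank ker ∂_2 − rank ∂_3 = (18 − 18) − 0 = 0, and there is no ∂_3, so H_2 = 0.

H_2 ≅ 0.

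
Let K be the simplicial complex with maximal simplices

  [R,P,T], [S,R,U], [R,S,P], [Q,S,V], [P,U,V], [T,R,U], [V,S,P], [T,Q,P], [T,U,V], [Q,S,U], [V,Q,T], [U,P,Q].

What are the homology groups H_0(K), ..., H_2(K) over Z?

Fix the vertex order P < Q < R < S < T < U < V and write every simplex with vertices in increasing order. Then dim K = 2 and the simplices of K are:

  0-simplices (7): P, Q, R, S, T, U, V
  1-simplices (18): PQ, PR, PS, PT, PU, PV, QS, QT, QU, QV, RS, RT, RU, SU, SV, TU, TV, UV
  2-simplices (12): PQT, PQU, PRS, PRT, PSV, PUV, QSU, QSV, QTV, RSU, RTU, TUV

Hence C_0 ≅ Z^7, C_1 ≅ Z^18, C_2 ≅ Z^12.

∂_1: C_1 → C_0 is given by ∂[p,q] = [q] − [p]. For instance
  ∂RU = U − R.
The resulting 7×18 matrix has rank 6, and its Smith normal form has invariant factors (1,1,1,1,1,1).

∂_2: C_2 → C_1 maps a triangle to the signed sum of its edges. For instance
  ∂PRS = RS − PS + PR,
  ∂PQT = QT − PT + PQ.
This gives a 18×12 integer matrix of rank 12; reducing to Smith normal form yields diagonal entries (1,1,1,1,1,1,1,1,1,1,1,2).

From H_k ≅ ker(∂_k) / im(∂_{k+1}) we obtain:

  H_0: rank C_0 − rank ∂_1 = 7 − 6 = 1, and the invariant factors of ∂_1 are all 1, so H_0 ≅ Z.
  H_1: rank ker ∂_1 − rank ∂_2 = (18 − 6) − 12 = 0, and ∂_2 has invariant factor 2 > 1, so H_1 ≅ Z/2.
  H_2: rank ker ∂_2 − rank ∂_3 = (12 − 12) − 0 = 0, and there is no ∂_3, so H_2 ≅ 0.

(K is a triangulation of the real projective plane RP^2.)

H_0 ≅ Z,  H_1 ≅ Z/2,  H_2 = 0.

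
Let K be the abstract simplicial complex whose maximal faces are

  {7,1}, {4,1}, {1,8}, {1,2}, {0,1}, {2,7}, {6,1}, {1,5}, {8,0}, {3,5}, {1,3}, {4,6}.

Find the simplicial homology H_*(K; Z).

H_0 = Z,  H_1 = Z^4.

Order the vertices as 0 < 1 < 2 < 3 < 4 < 5 < 6 < 7 < 8. Listing each simplex with vertices in this order, K has dimension 1 with simplices:

  0-simplices (9): [0], [1], [2], [3], [4], [5], [6], [7], [8]
  1-simplices (12): [0,1], [0,8], [1,2], [1,3], [1,4], [1,5], [1,6], [1,7], [1,8], [2,7], [3,5], [4,6]

so the chain groups are C_0 ≅ Z^9, C_1 ≅ Z^12.

Boundary ∂_1: C_1 → C_0 sends each edge [p,q] (with p < q) to q − p.
The 9×12 boundary matrix has rank 8 and Smith normal form diag(1,1,1,1,1,1,1,1).

Reading off H_k = ker ∂_k / im ∂_{k+1}:

  H_0: rank C_0 − rank ∂_1 = 9 − 8 = 1, and the invariant factors of ∂_1 are all 1, so H_0 = Z.
  H_1: rank ker ∂_1 − rank ∂_2 = (12 − 8) − 0 = 4, and there is no ∂_2, so H_1 = Z^4.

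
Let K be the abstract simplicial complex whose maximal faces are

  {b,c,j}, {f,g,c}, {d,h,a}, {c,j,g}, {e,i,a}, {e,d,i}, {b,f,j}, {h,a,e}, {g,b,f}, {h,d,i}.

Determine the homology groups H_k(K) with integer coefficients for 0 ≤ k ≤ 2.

H_0 ≅ Z^2,  H_1 ≅ Z^2,  H_2 = 0.

K has 10 vertices, 20 edges, 10 triangles.
rank ∂_0 = 0, rank ∂_1 = 8 ⇒ b_0 = 10 − 0 − 8 = 2; all invariant factors of ∂_1 are 1 so no torsion. So H_0 = Z^2.
rank ∂_1 = 8, rank ∂_2 = 10 ⇒ b_1 = 20 − 8 − 10 = 2; all invariant factors of ∂_2 are 1 so no torsion. So H_1 = Z^2.
rank ∂_2 = 10, rank ∂_3 = 0 ⇒ b_2 = 10 − 10 − 0 = 0. So H_2 = 0.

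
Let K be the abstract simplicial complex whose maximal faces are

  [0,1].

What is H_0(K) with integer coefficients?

H_0 ≅ Z.

Take the total order 0 < 1 on the vertex set. Then K (dimension 1) consists of the simplices:

  0-simplices (2): [0], [1]
  1-simplices (1): [0,1]

Hence C_0 ≅ Z^2, C_1 ≅ Z^1.

The boundary map ∂_1: C_1 → C_0 maps an edge to its endpoints' difference, ∂[p,q] = q − p. For instance
  ∂[0,1] = [1] − [0].
As a 2×1 matrix over Z this has rank 1, with invariant factors (1).

From H_k ≅ ker(∂_k) / im(∂_{k+1}) we obtain:

  H_0: rank C_0 − rank ∂_1 = 2 − 1 = 1, and the invariant factors of ∂_1 are all 1, so H_0 ≅ Z.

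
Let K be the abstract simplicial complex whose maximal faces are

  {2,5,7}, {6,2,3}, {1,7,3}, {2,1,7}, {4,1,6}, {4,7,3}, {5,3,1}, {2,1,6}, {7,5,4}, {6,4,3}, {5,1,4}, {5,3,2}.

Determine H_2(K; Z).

H_2 = 0.

Fix the vertex order 1 < 2 < 3 < 4 < 5 < 6 < 7 and write every simplex with vertices in increasing order. Then dim K = 2 and the simplices of K are:

  0-simplices (7): [1], [2], [3], [4], [5], [6], [7]
  1-simplices (18): [1,2], [1,3], [1,4], [1,5], [1,6], [1,7], [2,3], [2,5], [2,6], [2,7], [3,4], [3,5], [3,6], [3,7], [4,5], [4,6], [4,7], [5,7]
  2-simplices (12): [1,2,6], [1,2,7], [1,3,5], [1,3,7], [1,4,5], [1,4,6], [2,3,5], [2,3,6], [2,5,7], [3,4,6], [3,4,7], [4,5,7]

Hence C_0 ≅ Z^7, C_1 ≅ Z^18, C_2 ≅ Z^12.

∂_1: C_1 → C_0 is given by ∂[p,q] = [q] − [p].
As a 7×18 matrix over Z this has rank 6, with invariant factors (1,1,1,1,1,1).

Boundary ∂_2: C_2 → C_1 sends each 2-simplex [p,q,r] to [q,r] − [p,r] + [p,q]. For instance
  ∂[1,4,6] = [4,6] − [1,6] + [1,4],
  ∂[2,3,5] = [3,5] − [2,5] + [2,3].
As a 18×12 matrix over Z this has rank 12, with invariant factors (1,1,1,1,1,1,1,1,1,1,1,2).

Computing H_k = (kernel of ∂_k) / (image of ∂_{k+1}):

  H_2: rank ker ∂_2 − rank ∂_3 = (12 − 12) − 0 = 0, and there is no ∂_3, so H_2 ≅ 0.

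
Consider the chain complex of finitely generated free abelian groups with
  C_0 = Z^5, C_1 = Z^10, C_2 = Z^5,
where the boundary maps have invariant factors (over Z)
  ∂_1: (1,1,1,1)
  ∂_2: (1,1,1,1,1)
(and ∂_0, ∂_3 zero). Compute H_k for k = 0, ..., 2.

H_0 ≅ Z,  H_1 ≅ Z,  H_2 = 0.

H_0: b_0 = 5 − 0 − 4 = 1; torsion from ∂_1 factors > 1: none. So H_0 ≅ Z.
H_1: b_1 = 10 − 4 − 5 = 1; torsion from ∂_2 factors > 1: none. So H_1 ≅ Z.
H_2: b_2 = 5 − 5 − 0 = 0; torsion from ∂_3 factors > 1: none. So H_2 ≅ 0.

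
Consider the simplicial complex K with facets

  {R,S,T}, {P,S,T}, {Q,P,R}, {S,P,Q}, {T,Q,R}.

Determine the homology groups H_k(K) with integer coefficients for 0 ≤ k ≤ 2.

H_0 = Z,  H_1 = Z,  H_2 = 0.

Take the total order P < Q < R < S < T on the vertex set. Then K (dimension 2) consists of the simplices:

  0-simplices (5): P, Q, R, S, T
  1-simplices (10): PQ, PR, PS, PT, QR, QS, QT, RS, RT, ST
  2-simplices (5): PQR, PQS, PST, QRT, RST

giving chain groups C_0 ≅ Z^5, C_1 ≅ Z^10, C_2 ≅ Z^5.

Boundary ∂_1: C_1 → C_0 maps an edge to its endpoints' difference, ∂[p,q] = q − p.
As a 5×10 matrix over Z this has rank 4, with invariant factors (1,1,1,1).

∂_2: C_2 → C_1 sends each 2-simplex [p,q,r] to [q,r] − [p,r] + [p,q]. For instance
  ∂QRT = RT − QT + QR,
  ∂RST = ST − RT + RS.
The 10×5 boundary matrix has rank 5 and Smith normal form diag(1,1,1,1,1).

Now H_k = ker ∂_k / im ∂_{k+1}, so:

  H_0: rank C_0 − rank ∂_1 = 5 − 4 = 1, and the invariant factors of ∂_1 are all 1, so H_0 ≅ Z.
  H_1: rank ker ∂_1 − rank ∂_2 = (10 − 4) − 5 = 1, and the invariant factors of ∂_2 are all 1, so H_1 ≅ Z.
  H_2: rank ker ∂_2 − rank ∂_3 = (5 − 5) − 0 = 0, and there is no ∂_3, so H_2 ≅ 0.

As a check, the Euler characteristic is 5 − 10 + 5 = 0, which agrees with 1 − 1 + 0 = 0.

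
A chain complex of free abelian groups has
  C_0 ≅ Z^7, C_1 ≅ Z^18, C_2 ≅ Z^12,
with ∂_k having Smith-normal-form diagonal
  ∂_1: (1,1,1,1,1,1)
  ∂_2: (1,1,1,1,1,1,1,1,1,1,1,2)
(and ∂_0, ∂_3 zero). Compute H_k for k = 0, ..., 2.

H_0 ≅ Z,  H_1 ≅ Z/2,  H_2 = 0.

H_0: b_0 = 7 − 0 − 6 = 1; torsion from ∂_1 factors > 1: none. So H_0 ≅ Z.
H_1: b_1 = 18 − 6 − 12 = 0; torsion from ∂_2 factors > 1: [2]. So H_1 ≅ Z/2.
H_2: b_2 = 12 − 12 − 0 = 0; torsion from ∂_3 factors > 1: none. So H_2 ≅ 0.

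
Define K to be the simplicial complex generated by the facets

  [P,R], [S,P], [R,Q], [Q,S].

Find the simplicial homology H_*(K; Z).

H_0 ≅ Z,  H_1 ≅ Z.

Fix the vertex order P < Q < R < S and write every simplex with vertices in increasing order. Then dim K = 1 and the simplices of K are:

  0-simplices (4): P, Q, R, S
  1-simplices (4): PR, PS, QR, QS

Hence C_0 ≅ Z^4, C_1 ≅ Z^4.

Boundary ∂_1: C_1 → C_0 maps an edge to its endpoints' difference, ∂[p,q] = q − p.
The 4×4 boundary matrix has rank 3 and Smith normal form diag(1,1,1).

Now H_k = ker ∂_k / im ∂_{k+1}, so:

  H_0: rank C_0 − rank ∂_1 = 4 − 3 = 1, and the invariant factors of ∂_1 are all 1, so H_0 ≅ Z.
  H_1: rank ker ∂_1 − rank ∂_2 = (4 − 3) − 0 = 1, and there is no ∂_2, so H_1 ≅ Z.

As a check, the Euler characteristic is 4 − 4 = 0, which agrees with 1 − 1 = 0.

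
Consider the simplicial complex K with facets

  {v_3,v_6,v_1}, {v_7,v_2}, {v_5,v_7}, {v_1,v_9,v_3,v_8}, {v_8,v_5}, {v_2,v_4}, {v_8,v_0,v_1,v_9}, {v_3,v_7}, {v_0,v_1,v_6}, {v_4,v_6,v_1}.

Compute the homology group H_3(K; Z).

Fix the vertex order v_0 < v_1 < v_2 < v_3 < v_4 < v_5 < v_6 < v_7 < v_8 < v_9 and write every simplex with vertices in increasing order. Then dim K = 3 and the simplices of K are:

  0-simplices (10): [v_0], [v_1], [v_2], [v_3], [v_4], [v_5], [v_6], [v_7], [v_8], [v_9]
  1-simplices (19): (19 of them)
  2-simplices (10): [v_0,v_1,v_6], [v_0,v_1,v_8], [v_0,v_1,v_9], [v_0,v_8,v_9], [v_1,v_3,v_6], [v_1,v_3,v_8], [v_1,v_3,v_9], [v_1,v_4,v_6], [v_1,v_8,v_9], [v_3,v_8,v_9]
  3-simplices (2): [v_0,v_1,v_8,v_9], [v_1,v_3,v_8,v_9]

Hence C_0 ≅ Z^10, C_1 ≅ Z^19, C_2 ≅ Z^10, C_3 ≅ Z^2.

∂_1: C_1 → C_0 maps an edge to its endpoints' difference, ∂[p,q] = q − p.
The 10×19 boundary matrix has rank 9 and Smith normal form diag(1,1,1,1,1,1,1,1,1).

∂_2: C_2 → C_1 sends each 2-simplex [p,q,r] to [q,r] − [p,r] + [p,q]. For instance
  ∂[v_3,v_8,v_9] = [v_8,v_9] − [v_3,v_9] + [v_3,v_8],
  ∂[v_1,v_3,v_9] = [v_3,v_9] − [v_1,v_9] + [v_1,v_3].
The resulting 19×10 matrix has rank 8, and its Smith normal form has invariant factors (1,1,1,1,1,1,1,1).

Boundary ∂_3: C_3 → C_2 sends each 3-simplex σ to the alternating sum Σ_i (−1)^i (σ with its i-th vertex removed). For instance
  ∂[v_1,v_3,v_8,v_9] = [v_3,v_8,v_9] − [v_1,v_8,v_9] + [v_1,v_3,v_9] − [v_1,v_3,v_8],
  ∂[v_0,v_1,v_8,v_9] = [v_1,v_8,v_9] − [v_0,v_8,v_9] + [v_0,v_1,v_9] − [v_0,v_1,v_8].
As a 10×2 matrix over Z this has rank 2, with invariant factors (1,1).

From H_k ≅ ker(∂_k) / im(∂_{k+1}) we obtain:

  H_3: rank ker ∂_3 − rank ∂_4 = (2 − 2) − 0 = 0, and there is no ∂_4, so H_3 ≅ 0.

H_3 = 0.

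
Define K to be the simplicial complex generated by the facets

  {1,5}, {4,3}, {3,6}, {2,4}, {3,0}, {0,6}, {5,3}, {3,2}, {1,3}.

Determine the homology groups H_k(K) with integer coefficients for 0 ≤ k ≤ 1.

K has 7 vertices, 9 edges.
rank ∂_0 = 0, rank ∂_1 = 6 ⇒ b_0 = 7 − 0 − 6 = 1; all invariant factors of ∂_1 are 1 so no torsion. So H_0 = Z.
rank ∂_1 = 6, rank ∂_2 = 0 ⇒ b_1 = 9 − 6 − 0 = 3. So H_1 = Z^3.

H_0 ≅ Z,  H_1 ≅ Z^3.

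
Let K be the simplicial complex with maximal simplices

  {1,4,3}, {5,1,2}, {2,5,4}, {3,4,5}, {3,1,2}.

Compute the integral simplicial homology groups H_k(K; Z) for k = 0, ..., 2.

H_0 ≅ Z,  H_1 ≅ Z,  H_2 = 0.

We work with the vertex ordering 1 < 2 < 3 < 4 < 5. The simplices of K, each written with vertices in increasing order, are:

  0-simplices (5): [1], [2], [3], [4], [5]
  1-simplices (10): [1,2], [1,3], [1,4], [1,5], [2,3], [2,4], [2,5], [3,4], [3,5], [4,5]
  2-simplices (5): [1,2,3], [1,2,5], [1,3,4], [2,4,5], [3,4,5]

giving chain groups C_0 ≅ Z^5, C_1 ≅ Z^10, C_2 ≅ Z^5.

The boundary map ∂_1: C_1 → C_0 sends each edge [p,q] (with p < q) to q − p. For instance
  ∂[2,3] = [3] − [2].
The 5×10 boundary matrix has rank 4 and Smith normal form diag(1,1,1,1).

∂_2: C_2 → C_1 sends each 2-simplex [p,q,r] to [q,r] − [p,r] + [p,q]. For instance
  ∂[3,4,5] = [4,5] − [3,5] + [3,4],
  ∂[2,4,5] = [4,5] − [2,5] + [2,4].
The resulting 10×5 matrix has rank 5, and its Smith normal form has invariant factors (1,1,1,1,1).

Now H_k = ker ∂_k / im ∂_{k+1}, so:

  H_0: rank C_0 − rank ∂_1 = 5 − 4 = 1, and the invariant factors of ∂_1 are all 1, so H_0 ≅ Z.
  H_1: rank ker ∂_1 − rank ∂_2 = (10 − 4) − 5 = 1, and the invariant factors of ∂_2 are all 1, so H_1 ≅ Z.
  H_2: rank ker ∂_2 − rank ∂_3 = (5 − 5) − 0 = 0, and there is no ∂_3, so H_2 ≅ 0.

(K is a triangulation of the Möbius band.)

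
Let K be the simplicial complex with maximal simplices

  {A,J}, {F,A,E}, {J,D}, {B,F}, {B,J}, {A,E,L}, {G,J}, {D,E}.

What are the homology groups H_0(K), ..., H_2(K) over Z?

We work with the vertex ordering A < B < D < E < F < G < J < L. The simplices of K, each written with vertices in increasing order, are:

  0-simplices (8): A, B, D, E, F, G, J, L
  1-simplices (11): AE, AF, AJ, AL, BF, BJ, DE, DJ, EF, EL, GJ
  2-simplices (2): AEF, AEL

so the chain groups are C_0 ≅ Z^8, C_1 ≅ Z^11, C_2 ≅ Z^2.

The boundary map ∂_1: C_1 → C_0 sends each edge [p,q] (with p < q) to q − p. For instance
  ∂DJ = J − D.
The 8×11 boundary matrix has rank 7 and Smith normal form diag(1,1,1,1,1,1,1).

The boundary map ∂_2: C_2 → C_1 maps a triangle to the signed sum of its edges. For instance
  ∂AEF = EF − AF + AE,
  ∂AEL = EL − AL + AE.
The 11×2 boundary matrix has rank 2 and Smith normal form diag(1,1).

Now H_k = ker ∂_k / im ∂_{k+1}, so:

  H_0: rank C_0 − rank ∂_1 = 8 − 7 = 1, and the invariant factors of ∂_1 are all 1, so H_0 ≅ Z.
  H_1: rank ker ∂_1 − rank ∂_2 = (11 − 7) − 2 = 2, and the invariant factors of ∂_2 are all 1, so H_1 ≅ Z^2.
  H_2: rank ker ∂_2 − rank ∂_3 = (2 − 2) − 0 = 0, and there is no ∂_3, so H_2 ≅ 0.

H_0 ≅ Z,  H_1 ≅ Z^2,  H_2 = 0.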